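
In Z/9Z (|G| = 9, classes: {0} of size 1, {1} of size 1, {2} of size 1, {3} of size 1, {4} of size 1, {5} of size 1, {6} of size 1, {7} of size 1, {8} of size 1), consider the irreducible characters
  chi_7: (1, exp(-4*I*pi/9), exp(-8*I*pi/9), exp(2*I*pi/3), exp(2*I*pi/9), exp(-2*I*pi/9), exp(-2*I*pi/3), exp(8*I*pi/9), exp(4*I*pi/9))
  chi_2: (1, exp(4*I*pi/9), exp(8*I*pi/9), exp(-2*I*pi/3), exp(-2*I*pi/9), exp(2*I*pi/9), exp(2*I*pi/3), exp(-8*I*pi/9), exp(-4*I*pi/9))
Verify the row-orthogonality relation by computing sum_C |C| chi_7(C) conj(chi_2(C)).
Sum = 0; so <chi_7, chi_2> = 0 (distinct irreducibles are orthogonal).

Solution. Compute term by term over conjugacy classes (|C| * chi_7(C) * conj(chi_2(C))):
  1*(1)*conj(1) + 1*(exp(-4*I*pi/9))*conj(exp(4*I*pi/9)) + 1*(exp(-8*I*pi/9))*conj(exp(8*I*pi/9)) + 1*(exp(2*I*pi/3))*conj(exp(-2*I*pi/3)) + 1*(exp(2*I*pi/9))*conj(exp(-2*I*pi/9)) + 1*(exp(-2*I*pi/9))*conj(exp(2*I*pi/9)) + 1*(exp(-2*I*pi/3))*conj(exp(2*I*pi/3)) + 1*(exp(8*I*pi/9))*conj(exp(-8*I*pi/9)) + 1*(exp(4*I*pi/9))*conj(exp(-4*I*pi/9))
  = (1) + (exp(-8*I*pi/9)) + (exp(2*I*pi/9)) + (exp(-2*I*pi/3)) + (exp(4*I*pi/9)) + (exp(-4*I*pi/9)) + (exp(2*I*pi/3)) + (exp(-2*I*pi/9)) + (exp(8*I*pi/9))
  = 0.
(Exp terms are combined using exp(i*s)*conj(exp(i*t)) = exp(i*(s-t)), and sums of them are collapsed using the identity that for every m > 1 the m distinct m-th roots of unity sum to 0, e.g. 1 + exp(2*I*pi/3) + exp(-2*I*pi/3) = 0.)
Dividing by |G| = 9 gives 0/9 = 0, matching the row-orthogonality relation <chi_7, chi_2> = [chi_7 = chi_2].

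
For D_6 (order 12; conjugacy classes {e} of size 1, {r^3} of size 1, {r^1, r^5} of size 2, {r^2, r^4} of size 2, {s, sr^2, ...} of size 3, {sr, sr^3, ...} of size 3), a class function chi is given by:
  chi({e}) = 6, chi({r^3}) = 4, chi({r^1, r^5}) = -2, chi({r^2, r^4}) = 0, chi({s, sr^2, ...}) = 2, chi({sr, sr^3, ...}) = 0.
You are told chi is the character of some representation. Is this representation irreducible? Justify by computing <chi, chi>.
Not irreducible (reducible): <chi, chi> = 6 > 1.

<chi, chi> = (1/|G|) sum_C |C| * |chi(C)|^2 = (1/12)[1*|6|^2 + 1*|4|^2 + 2*|-2|^2 + 2*|0|^2 + 3*|2|^2 + 3*|0|^2]
  = (1/12)[(36) + (16) + (8) + (0) + (12) + (0)] = 72/12 = 6.
A character is irreducible iff <chi, chi> = 1, so this representation is reducible.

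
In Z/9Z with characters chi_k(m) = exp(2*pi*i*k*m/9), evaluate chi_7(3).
chi_7(3) = zeta_9^21 = exp(2*I*pi/3)

Justification: chi_7(3) = zeta_9^(7*3) = zeta_9^21. Since zeta_9^9 = 1, this equals zeta_9^3 = exp(2*pi*i*3/9) = exp(2*I*pi/3).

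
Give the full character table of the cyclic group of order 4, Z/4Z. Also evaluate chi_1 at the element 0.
Character table of Z/4Z (irreps indexed chi_0,...,chi_3 with chi_k(m) = zeta_4^(k*m), zeta_4 = exp(2*pi*i/4)):
  irrep \ class  {0} (size 1)  {1} (size 1)  {2} (size 1)  {3} (size 1)
  chi_0          1             1             1             1           
  chi_1          1             I             -1            -I          
  chi_2          1             -1            1             -1          
  chi_3          1             -I            -1            I           

Spot check: chi_1(0) = zeta_4^(1*0) = zeta_4^0 = 1.

Working: Z/4Z is abelian, so all 4 irreducible complex representations are 1-dimensional. They are given by chi_k(m) = zeta_4^(k*m) for k = 0,...,3. Row orthogonality: sum_m chi_k(m) conj(chi_l(m)) = 4 * [k = l].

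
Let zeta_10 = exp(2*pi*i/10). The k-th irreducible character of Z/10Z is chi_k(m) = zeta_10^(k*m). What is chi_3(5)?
chi_3(5) = zeta_10^15 = -1

Working: chi_3(5) = zeta_10^(3*5) = zeta_10^15. Since zeta_10^10 = 1, this equals zeta_10^5 = exp(2*pi*i*5/10) = -1.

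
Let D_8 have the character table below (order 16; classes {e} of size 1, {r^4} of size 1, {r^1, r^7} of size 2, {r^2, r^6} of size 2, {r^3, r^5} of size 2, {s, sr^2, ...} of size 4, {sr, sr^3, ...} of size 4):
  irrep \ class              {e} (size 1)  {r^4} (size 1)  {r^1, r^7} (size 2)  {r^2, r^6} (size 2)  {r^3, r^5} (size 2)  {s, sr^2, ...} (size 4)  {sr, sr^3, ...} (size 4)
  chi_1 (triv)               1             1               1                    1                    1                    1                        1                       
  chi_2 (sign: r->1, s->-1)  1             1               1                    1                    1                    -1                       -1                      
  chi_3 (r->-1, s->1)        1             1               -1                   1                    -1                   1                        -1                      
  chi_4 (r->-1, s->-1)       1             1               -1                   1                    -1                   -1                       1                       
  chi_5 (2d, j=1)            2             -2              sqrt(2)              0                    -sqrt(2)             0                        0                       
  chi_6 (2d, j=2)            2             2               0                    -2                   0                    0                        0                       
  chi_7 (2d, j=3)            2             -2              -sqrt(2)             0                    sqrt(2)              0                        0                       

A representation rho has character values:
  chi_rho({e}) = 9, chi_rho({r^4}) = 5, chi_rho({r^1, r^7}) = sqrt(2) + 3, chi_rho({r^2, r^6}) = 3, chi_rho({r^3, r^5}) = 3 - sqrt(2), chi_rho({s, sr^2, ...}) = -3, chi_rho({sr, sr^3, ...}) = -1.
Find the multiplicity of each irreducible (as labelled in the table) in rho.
Multiplicities: chi_1: 1, chi_2: 3, chi_3: 0, chi_4: 1, chi_5: 1, chi_6: 1, chi_7: 0.

Details: Use <chi_rho, chi> = (1/|G|) sum_C |C| * chi_rho(C) * conj(chi(C)) with |G| = 16 for each irreducible chi in the table:
  <chi_rho, chi_1> = (1/16)[1*(9)*conj(1) + 1*(5)*conj(1) + 2*(sqrt(2) + 3)*conj(1) + 2*(3)*conj(1) + 2*(3 - sqrt(2))*conj(1) + 4*(-3)*conj(1) + 4*(-1)*conj(1)]
      = (1/16)[(9) + (5) + (2*sqrt(2) + 6) + (6) + (6 - 2*sqrt(2)) + (-12) + (-4)] = 16/16 = 1
  <chi_rho, chi_2> = (1/16)[1*(9)*conj(1) + 1*(5)*conj(1) + 2*(sqrt(2) + 3)*conj(1) + 2*(3)*conj(1) + 2*(3 - sqrt(2))*conj(1) + 4*(-3)*conj(-1) + 4*(-1)*conj(-1)]
      = (1/16)[(9) + (5) + (2*sqrt(2) + 6) + (6) + (6 - 2*sqrt(2)) + (12) + (4)] = 48/16 = 3
  <chi_rho, chi_3> = (1/16)[1*(9)*conj(1) + 1*(5)*conj(1) + 2*(sqrt(2) + 3)*conj(-1) + 2*(3)*conj(1) + 2*(3 - sqrt(2))*conj(-1) + 4*(-3)*conj(1) + 4*(-1)*conj(-1)]
      = (1/16)[(9) + (5) + (-6 - 2*sqrt(2)) + (6) + (-6 + 2*sqrt(2)) + (-12) + (4)] = 0/16 = 0
  <chi_rho, chi_4> = (1/16)[1*(9)*conj(1) + 1*(5)*conj(1) + 2*(sqrt(2) + 3)*conj(-1) + 2*(3)*conj(1) + 2*(3 - sqrt(2))*conj(-1) + 4*(-3)*conj(-1) + 4*(-1)*conj(1)]
      = (1/16)[(9) + (5) + (-6 - 2*sqrt(2)) + (6) + (-6 + 2*sqrt(2)) + (12) + (-4)] = 16/16 = 1
  <chi_rho, chi_5> = (1/16)[1*(9)*conj(2) + 1*(5)*conj(-2) + 2*(sqrt(2) + 3)*conj(sqrt(2)) + 2*(3)*conj(0) + 2*(3 - sqrt(2))*conj(-sqrt(2)) + 4*(-3)*conj(0) + 4*(-1)*conj(0)]
      = (1/16)[(18) + (-10) + (4 + 6*sqrt(2)) + (0) + (4 - 6*sqrt(2)) + (0) + (0)] = 16/16 = 1
  <chi_rho, chi_6> = (1/16)[1*(9)*conj(2) + 1*(5)*conj(2) + 2*(sqrt(2) + 3)*conj(0) + 2*(3)*conj(-2) + 2*(3 - sqrt(2))*conj(0) + 4*(-3)*conj(0) + 4*(-1)*conj(0)]
      = (1/16)[(18) + (10) + (0) + (-12) + (0) + (0) + (0)] = 16/16 = 1
  <chi_rho, chi_7> = (1/16)[1*(9)*conj(2) + 1*(5)*conj(-2) + 2*(sqrt(2) + 3)*conj(-sqrt(2)) + 2*(3)*conj(0) + 2*(3 - sqrt(2))*conj(sqrt(2)) + 4*(-3)*conj(0) + 4*(-1)*conj(0)]
      = (1/16)[(18) + (-10) + (-6*sqrt(2) - 4) + (0) + (-4 + 6*sqrt(2)) + (0) + (0)] = 0/16 = 0
Dimension check: dim(rho) = sum (mult * dim) = 1*1 + 3*1 + 0*1 + 1*1 + 1*2 + 1*2 + 0*2 = 9 = chi_rho(e) = 9.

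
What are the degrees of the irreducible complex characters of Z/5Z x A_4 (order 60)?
Dimensions: 1, 1, 1, 1, 1, 1, 1, 1, 1, 1, 1, 1, 1, 1, 1, 3, 3, 3, 3, 3

Solution. There are 20 irreducibles (= number of conjugacy classes). Their dimensions d_i satisfy sum d_i^2 = |G| = 60: 1 + 1 + 1 + 1 + 1 + 1 + 1 + 1 + 1 + 1 + 1 + 1 + 1 + 1 + 1 + 9 + 9 + 9 + 9 + 9 = 60. (For the product with Z/5Z: each of the 5 1-dim characters of Z/5Z tensors with each irrep of A_4, giving 5 copies of each A_4-dimension.)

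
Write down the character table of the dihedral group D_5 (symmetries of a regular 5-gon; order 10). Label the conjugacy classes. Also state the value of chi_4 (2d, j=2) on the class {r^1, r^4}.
Conjugacy classes: {e} of size 1, {r^1, r^4} of size 2, {r^2, r^3} of size 2, {s, sr, ..., sr^4} of size 5.
Character table:
  irrep \ class              {e} (size 1)  {r^1, r^4} (size 2)  {r^2, r^3} (size 2)  {s, sr, ..., sr^4} (size 5)
  chi_1 (triv)               1             1                    1                    1                          
  chi_2 (sign: r->1, s->-1)  1             1                    1                    -1                         
  chi_3 (2d, j=1)            2             -1/2 + sqrt(5)/2     -sqrt(5)/2 - 1/2     0                          
  chi_4 (2d, j=2)            2             -sqrt(5)/2 - 1/2     -1/2 + sqrt(5)/2     0                          

Spot check: chi_4 (2d, j=2) on {r^1, r^4} = -sqrt(5)/2 - 1/2.

Justification: D_5 has order 2*5 = 10 with 4 conjugacy classes, hence 4 irreducibles. Sum of squared dims 1 + 1 + 4 + 4 = 10 = |G|. Linear characters come from the abelianisation; the 2-dimensional irreps have character r^k -> 2*cos(2*pi*j*k/5), reflections -> 0.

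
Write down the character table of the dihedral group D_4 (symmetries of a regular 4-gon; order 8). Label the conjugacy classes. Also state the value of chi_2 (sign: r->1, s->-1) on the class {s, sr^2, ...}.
Conjugacy classes: {e} of size 1, {r^2} of size 1, {r^1, r^3} of size 2, {s, sr^2, ...} of size 2, {sr, sr^3, ...} of size 2.
Character table:
  irrep \ class              {e} (size 1)  {r^2} (size 1)  {r^1, r^3} (size 2)  {s, sr^2, ...} (size 2)  {sr, sr^3, ...} (size 2)
  chi_1 (triv)               1             1               1                    1                        1                       
  chi_2 (sign: r->1, s->-1)  1             1               1                    -1                       -1                      
  chi_3 (r->-1, s->1)        1             1               -1                   1                        -1                      
  chi_4 (r->-1, s->-1)       1             1               -1                   -1                       1                       
  chi_5 (2d, j=1)            2             -2              0                    0                        0                       

Spot check: chi_2 (sign: r->1, s->-1) on {s, sr^2, ...} = -1.

Justification: D_4 has order 2*4 = 8 with 5 conjugacy classes, hence 5 irreducibles. Sum of squared dims 1 + 1 + 1 + 1 + 4 = 8 = |G|. Linear characters come from the abelianisation; the 2-dimensional irreps have character r^k -> 2*cos(2*pi*j*k/4), reflections -> 0.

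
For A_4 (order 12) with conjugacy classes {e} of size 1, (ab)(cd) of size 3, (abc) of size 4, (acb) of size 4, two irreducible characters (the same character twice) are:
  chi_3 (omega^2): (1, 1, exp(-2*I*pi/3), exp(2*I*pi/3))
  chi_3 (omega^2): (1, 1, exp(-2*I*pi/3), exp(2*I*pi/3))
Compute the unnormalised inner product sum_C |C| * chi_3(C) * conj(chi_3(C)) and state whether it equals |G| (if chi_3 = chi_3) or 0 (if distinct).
Sum = 12 = |G| = 12; so <chi_3, chi_3> = 1 (norm-1 confirms irreducibility).

Solution. Compute term by term over conjugacy classes (|C| * chi_3(C) * conj(chi_3(C))):
  1*(1)*conj(1) + 3*(1)*conj(1) + 4*(exp(-2*I*pi/3))*conj(exp(-2*I*pi/3)) + 4*(exp(2*I*pi/3))*conj(exp(2*I*pi/3))
  = (1) + (3) + (4) + (4)
  = 12.
(Exp terms are combined using exp(i*s)*conj(exp(i*t)) = exp(i*(s-t)), and sums of them are collapsed using the identity that for every m > 1 the m distinct m-th roots of unity sum to 0, e.g. 1 + exp(2*I*pi/3) + exp(-2*I*pi/3) = 0.)
Dividing by |G| = 12 gives 12/12 = 1, matching the row-orthogonality relation <chi_3, chi_3> = [chi_3 = chi_3].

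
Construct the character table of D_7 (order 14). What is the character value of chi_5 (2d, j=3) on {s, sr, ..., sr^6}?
Conjugacy classes: {e} of size 1, {r^1, r^6} of size 2, {r^2, r^5} of size 2, {r^3, r^4} of size 2, {s, sr, ..., sr^6} of size 7.
Character table:
  irrep \ class              {e} (size 1)  {r^1, r^6} (size 2)  {r^2, r^5} (size 2)  {r^3, r^4} (size 2)  {s, sr, ..., sr^6} (size 7)
  chi_1 (triv)               1             1                    1                    1                    1                          
  chi_2 (sign: r->1, s->-1)  1             1                    1                    1                    -1                         
  chi_3 (2d, j=1)            2             2*cos(2*pi/7)        -2*cos(3*pi/7)       -2*cos(pi/7)         0                          
  chi_4 (2d, j=2)            2             -2*cos(3*pi/7)       -2*cos(pi/7)         2*cos(2*pi/7)        0                          
  chi_5 (2d, j=3)            2             -2*cos(pi/7)         2*cos(2*pi/7)        -2*cos(3*pi/7)       0                          

Spot check: chi_5 (2d, j=3) on {s, sr, ..., sr^6} = 0.

Working: D_7 has order 2*7 = 14 with 5 conjugacy classes, hence 5 irreducibles. Sum of squared dims 1 + 1 + 4 + 4 + 4 = 14 = |G|. Linear characters come from the abelianisation; the 2-dimensional irreps have character r^k -> 2*cos(2*pi*j*k/7), reflections -> 0.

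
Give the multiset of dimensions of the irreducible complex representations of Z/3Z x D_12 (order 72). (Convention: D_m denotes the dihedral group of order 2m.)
Dimensions: 1, 1, 1, 1, 1, 1, 1, 1, 1, 1, 1, 1, 2, 2, 2, 2, 2, 2, 2, 2, 2, 2, 2, 2, 2, 2, 2

Details: There are 27 irreducibles (= number of conjugacy classes). Their dimensions d_i satisfy sum d_i^2 = |G| = 72: 1 + 1 + 1 + 1 + 1 + 1 + 1 + 1 + 1 + 1 + 1 + 1 + 4 + 4 + 4 + 4 + 4 + 4 + 4 + 4 + 4 + 4 + 4 + 4 + 4 + 4 + 4 = 72. (For the product with Z/3Z: each of the 3 1-dim characters of Z/3Z tensors with each irrep of D_12, giving 3 copies of each D_12-dimension.)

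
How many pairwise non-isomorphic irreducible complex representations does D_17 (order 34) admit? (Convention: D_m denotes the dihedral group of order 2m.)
10

Details: The number of irreducible complex representations of a finite group equals its number of conjugacy classes. D_17 has 10 conjugacy classes ((n+3)/2 for n odd), so D_17 (order 34) has exactly 10 irreducible complex representations.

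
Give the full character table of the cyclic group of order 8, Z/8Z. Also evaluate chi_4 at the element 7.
Character table of Z/8Z (irreps indexed chi_0,...,chi_7 with chi_k(m) = zeta_8^(k*m), zeta_8 = exp(2*pi*i/8)):
  irrep \ class  {0} (size 1)  {1} (size 1)    {2} (size 1)  {3} (size 1)    {4} (size 1)  {5} (size 1)    {6} (size 1)  {7} (size 1)  
  chi_0          1             1               1             1               1             1               1             1             
  chi_1          1             exp(I*pi/4)     I             exp(3*I*pi/4)   -1            exp(-3*I*pi/4)  -I            exp(-I*pi/4)  
  chi_2          1             I               -1            -I              1             I               -1            -I            
  chi_3          1             exp(3*I*pi/4)   -I            exp(I*pi/4)     -1            exp(-I*pi/4)    I             exp(-3*I*pi/4)
  chi_4          1             -1              1             -1              1             -1              1             -1            
  chi_5          1             exp(-3*I*pi/4)  I             exp(-I*pi/4)    -1            exp(I*pi/4)     -I            exp(3*I*pi/4) 
  chi_6          1             -I              -1            I               1             -I              -1            I             
  chi_7          1             exp(-I*pi/4)    -I            exp(-3*I*pi/4)  -1            exp(3*I*pi/4)   I             exp(I*pi/4)   

Spot check: chi_4(7) = zeta_8^(4*7) = zeta_8^28 = -1.

Derivation: Z/8Z is abelian, so all 8 irreducible complex representations are 1-dimensional. They are given by chi_k(m) = zeta_8^(k*m) for k = 0,...,7. Row orthogonality: sum_m chi_k(m) conj(chi_l(m)) = 8 * [k = l].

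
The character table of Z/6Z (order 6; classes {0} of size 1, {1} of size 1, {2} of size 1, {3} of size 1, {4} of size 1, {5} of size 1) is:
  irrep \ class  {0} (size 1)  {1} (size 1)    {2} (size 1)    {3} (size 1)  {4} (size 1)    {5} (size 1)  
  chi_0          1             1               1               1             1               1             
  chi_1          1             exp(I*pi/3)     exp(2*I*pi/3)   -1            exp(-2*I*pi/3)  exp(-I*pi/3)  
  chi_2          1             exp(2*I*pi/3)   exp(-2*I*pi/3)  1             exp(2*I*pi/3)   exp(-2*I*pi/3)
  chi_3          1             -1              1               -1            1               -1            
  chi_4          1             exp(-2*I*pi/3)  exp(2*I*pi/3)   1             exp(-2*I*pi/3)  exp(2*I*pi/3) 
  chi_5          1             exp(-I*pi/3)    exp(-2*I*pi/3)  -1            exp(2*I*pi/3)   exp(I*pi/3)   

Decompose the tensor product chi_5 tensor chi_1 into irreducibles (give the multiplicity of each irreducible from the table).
chi_5 tensor chi_1 = chi_0 (all other irreducibles have multiplicity 0).

Solution. The character of a tensor product is the pointwise product (chi_5 * chi_1)(C) = chi_5(C) * chi_1(C):
  {0}: (1)*(1), {1}: (exp(-I*pi/3))*(exp(I*pi/3)), {2}: (exp(-2*I*pi/3))*(exp(2*I*pi/3)), {3}: (-1)*(-1), {4}: (exp(2*I*pi/3))*(exp(-2*I*pi/3)), {5}: (exp(I*pi/3))*(exp(-I*pi/3))
so (chi_5 * chi_1) takes values
  {0} -> 1, {1} -> 1, {2} -> 1, {3} -> 1, {4} -> 1, {5} -> 1.
Now take the inner product of this character with each irreducible chi from the table, <chi_5*chi_1, chi> = (1/6) sum_C |C| (chi_5*chi_1)(C) conj(chi(C)):
  <chi_5*chi_1, chi_0> = (1/6)[1*(1)*conj(1) + 1*(1)*conj(1) + 1*(1)*conj(1) + 1*(1)*conj(1) + 1*(1)*conj(1) + 1*(1)*conj(1)]
      = (1/6)[(1) + (1) + (1) + (1) + (1) + (1)] = 6/6 = 1
  <chi_5*chi_1, chi_1> = (1/6)[1*(1)*conj(1) + 1*(1)*conj(exp(I*pi/3)) + 1*(1)*conj(exp(2*I*pi/3)) + 1*(1)*conj(-1) + 1*(1)*conj(exp(-2*I*pi/3)) + 1*(1)*conj(exp(-I*pi/3))]
      = (1/6)[(1) + (exp(-I*pi/3)) + (exp(-2*I*pi/3)) + (-1) + (exp(2*I*pi/3)) + (exp(I*pi/3))] = 0/6 = 0
  <chi_5*chi_1, chi_2> = (1/6)[1*(1)*conj(1) + 1*(1)*conj(exp(2*I*pi/3)) + 1*(1)*conj(exp(-2*I*pi/3)) + 1*(1)*conj(1) + 1*(1)*conj(exp(2*I*pi/3)) + 1*(1)*conj(exp(-2*I*pi/3))]
      = (1/6)[(1) + (exp(-2*I*pi/3)) + (exp(2*I*pi/3)) + (1) + (exp(-2*I*pi/3)) + (exp(2*I*pi/3))] = 0/6 = 0
  <chi_5*chi_1, chi_3> = (1/6)[1*(1)*conj(1) + 1*(1)*conj(-1) + 1*(1)*conj(1) + 1*(1)*conj(-1) + 1*(1)*conj(1) + 1*(1)*conj(-1)]
      = (1/6)[(1) + (-1) + (1) + (-1) + (1) + (-1)] = 0/6 = 0
  <chi_5*chi_1, chi_4> = (1/6)[1*(1)*conj(1) + 1*(1)*conj(exp(-2*I*pi/3)) + 1*(1)*conj(exp(2*I*pi/3)) + 1*(1)*conj(1) + 1*(1)*conj(exp(-2*I*pi/3)) + 1*(1)*conj(exp(2*I*pi/3))]
      = (1/6)[(1) + (exp(2*I*pi/3)) + (exp(-2*I*pi/3)) + (1) + (exp(2*I*pi/3)) + (exp(-2*I*pi/3))] = 0/6 = 0
  <chi_5*chi_1, chi_5> = (1/6)[1*(1)*conj(1) + 1*(1)*conj(exp(-I*pi/3)) + 1*(1)*conj(exp(-2*I*pi/3)) + 1*(1)*conj(-1) + 1*(1)*conj(exp(2*I*pi/3)) + 1*(1)*conj(exp(I*pi/3))]
      = (1/6)[(1) + (exp(I*pi/3)) + (exp(2*I*pi/3)) + (-1) + (exp(-2*I*pi/3)) + (exp(-I*pi/3))] = 0/6 = 0
(Exp terms are combined using exp(i*s)*conj(exp(i*t)) = exp(i*(s-t)), and sums of them are collapsed using the identity that for every m > 1 the m distinct m-th roots of unity sum to 0, e.g. 1 + exp(2*I*pi/3) + exp(-2*I*pi/3) = 0.)
Hence the multiplicities are chi_0: 1. Dimension check: dim(chi_5)*dim(chi_1) = 1*1 = 1 and sum (mult * dim) = 1*1 = 1.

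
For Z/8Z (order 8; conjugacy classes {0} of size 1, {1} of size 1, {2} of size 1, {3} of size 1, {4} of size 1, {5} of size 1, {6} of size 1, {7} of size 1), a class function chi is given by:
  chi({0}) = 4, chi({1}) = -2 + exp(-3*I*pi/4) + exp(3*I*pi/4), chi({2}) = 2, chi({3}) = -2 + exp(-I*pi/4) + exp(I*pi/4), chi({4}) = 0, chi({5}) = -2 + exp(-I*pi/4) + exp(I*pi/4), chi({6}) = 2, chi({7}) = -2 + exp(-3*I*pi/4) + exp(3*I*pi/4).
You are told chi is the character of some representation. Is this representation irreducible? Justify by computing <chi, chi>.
Not irreducible (reducible): <chi, chi> = 6 > 1.

Working: <chi, chi> = (1/|G|) sum_C |C| * |chi(C)|^2 = (1/8)[1*|4|^2 + 1*|-2 + exp(-3*I*pi/4) + exp(3*I*pi/4)|^2 + 1*|2|^2 + 1*|-2 + exp(-I*pi/4) + exp(I*pi/4)|^2 + 1*|0|^2 + 1*|-2 + exp(-I*pi/4) + exp(I*pi/4)|^2 + 1*|2|^2 + 1*|-2 + exp(-3*I*pi/4) + exp(3*I*pi/4)|^2]
  = (1/8)[(16) + (6 - 4*exp(3*I*pi/4) - 4*exp(-3*I*pi/4)) + (4) + (6 - 4*exp(I*pi/4) - 4*exp(-I*pi/4)) + (0) + (6 - 4*exp(I*pi/4) - 4*exp(-I*pi/4)) + (4) + (6 - 4*exp(3*I*pi/4) - 4*exp(-3*I*pi/4))] = 48/8 = 6.
(Exp terms are combined using exp(i*s)*conj(exp(i*t)) = exp(i*(s-t)), and sums of them are collapsed using the identity that for every m > 1 the m distinct m-th roots of unity sum to 0, e.g. 1 + exp(2*I*pi/3) + exp(-2*I*pi/3) = 0.)
A character is irreducible iff <chi, chi> = 1, so this representation is reducible.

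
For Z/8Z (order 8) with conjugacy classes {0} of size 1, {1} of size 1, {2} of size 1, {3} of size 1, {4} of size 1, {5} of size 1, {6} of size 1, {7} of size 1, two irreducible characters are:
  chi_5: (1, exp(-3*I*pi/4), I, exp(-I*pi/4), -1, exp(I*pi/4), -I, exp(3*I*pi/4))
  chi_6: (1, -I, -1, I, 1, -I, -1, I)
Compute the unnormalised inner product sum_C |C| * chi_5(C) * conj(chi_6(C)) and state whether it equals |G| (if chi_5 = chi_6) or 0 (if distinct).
Sum = 0; so <chi_5, chi_6> = 0 (distinct irreducibles are orthogonal).

Reasoning: Compute term by term over conjugacy classes (|C| * chi_5(C) * conj(chi_6(C))):
  1*(1)*conj(1) + 1*(exp(-3*I*pi/4))*conj(-I) + 1*(I)*conj(-1) + 1*(exp(-I*pi/4))*conj(I) + 1*(-1)*conj(1) + 1*(exp(I*pi/4))*conj(-I) + 1*(-I)*conj(-1) + 1*(exp(3*I*pi/4))*conj(I)
  = (1) + (exp(-I*pi/4)) + (-I) + (-exp(I*pi/4)) + (-1) + (exp(3*I*pi/4)) + (I) + (-exp(-3*I*pi/4))
  = 0.
(Exp terms are combined using exp(i*s)*conj(exp(i*t)) = exp(i*(s-t)), and sums of them are collapsed using the identity that for every m > 1 the m distinct m-th roots of unity sum to 0, e.g. 1 + exp(2*I*pi/3) + exp(-2*I*pi/3) = 0.)
Dividing by |G| = 8 gives 0/8 = 0, matching the row-orthogonality relation <chi_5, chi_6> = [chi_5 = chi_6].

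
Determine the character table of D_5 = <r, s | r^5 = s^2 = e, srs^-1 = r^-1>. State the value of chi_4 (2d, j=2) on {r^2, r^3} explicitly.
Conjugacy classes: {e} of size 1, {r^1, r^4} of size 2, {r^2, r^3} of size 2, {s, sr, ..., sr^4} of size 5.
Character table:
  irrep \ class              {e} (size 1)  {r^1, r^4} (size 2)  {r^2, r^3} (size 2)  {s, sr, ..., sr^4} (size 5)
  chi_1 (triv)               1             1                    1                    1                          
  chi_2 (sign: r->1, s->-1)  1             1                    1                    -1                         
  chi_3 (2d, j=1)            2             -1/2 + sqrt(5)/2     -sqrt(5)/2 - 1/2     0                          
  chi_4 (2d, j=2)            2             -sqrt(5)/2 - 1/2     -1/2 + sqrt(5)/2     0                          

Spot check: chi_4 (2d, j=2) on {r^2, r^3} = -1/2 + sqrt(5)/2.

Why: D_5 has order 2*5 = 10 with 4 conjugacy classes, hence 4 irreducibles. Sum of squared dims 1 + 1 + 4 + 4 = 10 = |G|. Linear characters come from the abelianisation; the 2-dimensional irreps have character r^k -> 2*cos(2*pi*j*k/5), reflections -> 0.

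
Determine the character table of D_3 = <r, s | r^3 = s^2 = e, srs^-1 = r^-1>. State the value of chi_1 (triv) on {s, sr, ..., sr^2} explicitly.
Conjugacy classes: {e} of size 1, {r^1, r^2} of size 2, {s, sr, ..., sr^2} of size 3.
Character table:
  irrep \ class              {e} (size 1)  {r^1, r^2} (size 2)  {s, sr, ..., sr^2} (size 3)
  chi_1 (triv)               1             1                    1                          
  chi_2 (sign: r->1, s->-1)  1             1                    -1                         
  chi_3 (2d, j=1)            2             -1                   0                          

Spot check: chi_1 (triv) on {s, sr, ..., sr^2} = 1.

Proof sketch: D_3 has order 2*3 = 6 with 3 conjugacy classes, hence 3 irreducibles. Sum of squared dims 1 + 1 + 4 = 6 = |G|. Linear characters come from the abelianisation; the 2-dimensional irreps have character r^k -> 2*cos(2*pi*j*k/3), reflections -> 0.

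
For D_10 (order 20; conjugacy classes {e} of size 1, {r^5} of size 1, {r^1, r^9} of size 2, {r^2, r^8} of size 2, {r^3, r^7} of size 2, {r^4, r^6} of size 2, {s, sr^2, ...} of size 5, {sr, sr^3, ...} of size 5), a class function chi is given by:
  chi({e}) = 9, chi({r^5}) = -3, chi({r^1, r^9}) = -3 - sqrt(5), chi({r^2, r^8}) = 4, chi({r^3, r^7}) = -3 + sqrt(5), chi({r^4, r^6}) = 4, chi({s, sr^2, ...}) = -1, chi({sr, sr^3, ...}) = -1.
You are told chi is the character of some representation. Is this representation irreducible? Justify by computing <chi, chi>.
Not irreducible (reducible): <chi, chi> = 11 > 1.

Proof sketch: <chi, chi> = (1/|G|) sum_C |C| * |chi(C)|^2 = (1/20)[1*|9|^2 + 1*|-3|^2 + 2*|-3 - sqrt(5)|^2 + 2*|4|^2 + 2*|-3 + sqrt(5)|^2 + 2*|4|^2 + 5*|-1|^2 + 5*|-1|^2]
  = (1/20)[(81) + (9) + (12*sqrt(5) + 28) + (32) + (28 - 12*sqrt(5)) + (32) + (5) + (5)] = 220/20 = 11.
A character is irreducible iff <chi, chi> = 1, so this representation is reducible.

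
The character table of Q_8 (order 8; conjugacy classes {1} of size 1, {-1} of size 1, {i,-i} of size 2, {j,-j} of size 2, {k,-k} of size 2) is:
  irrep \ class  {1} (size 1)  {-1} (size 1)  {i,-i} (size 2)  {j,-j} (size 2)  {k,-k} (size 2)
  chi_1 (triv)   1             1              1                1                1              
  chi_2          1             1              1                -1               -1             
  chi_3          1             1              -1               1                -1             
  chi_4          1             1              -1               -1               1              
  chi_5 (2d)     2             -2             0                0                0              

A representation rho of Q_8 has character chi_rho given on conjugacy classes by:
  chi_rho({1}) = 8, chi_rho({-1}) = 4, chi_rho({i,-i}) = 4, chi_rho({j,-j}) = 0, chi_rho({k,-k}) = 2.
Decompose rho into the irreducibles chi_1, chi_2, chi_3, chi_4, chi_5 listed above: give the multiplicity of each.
Multiplicities: chi_1: 3, chi_2: 2, chi_3: 0, chi_4: 1, chi_5: 1.

Working: Use <chi_rho, chi> = (1/|G|) sum_C |C| * chi_rho(C) * conj(chi(C)) with |G| = 8 for each irreducible chi in the table:
  <chi_rho, chi_1> = (1/8)[1*(8)*conj(1) + 1*(4)*conj(1) + 2*(4)*conj(1) + 2*(0)*conj(1) + 2*(2)*conj(1)]
      = (1/8)[(8) + (4) + (8) + (0) + (4)] = 24/8 = 3
  <chi_rho, chi_2> = (1/8)[1*(8)*conj(1) + 1*(4)*conj(1) + 2*(4)*conj(1) + 2*(0)*conj(-1) + 2*(2)*conj(-1)]
      = (1/8)[(8) + (4) + (8) + (0) + (-4)] = 16/8 = 2
  <chi_rho, chi_3> = (1/8)[1*(8)*conj(1) + 1*(4)*conj(1) + 2*(4)*conj(-1) + 2*(0)*conj(1) + 2*(2)*conj(-1)]
      = (1/8)[(8) + (4) + (-8) + (0) + (-4)] = 0/8 = 0
  <chi_rho, chi_4> = (1/8)[1*(8)*conj(1) + 1*(4)*conj(1) + 2*(4)*conj(-1) + 2*(0)*conj(-1) + 2*(2)*conj(1)]
      = (1/8)[(8) + (4) + (-8) + (0) + (4)] = 8/8 = 1
  <chi_rho, chi_5> = (1/8)[1*(8)*conj(2) + 1*(4)*conj(-2) + 2*(4)*conj(0) + 2*(0)*conj(0) + 2*(2)*conj(0)]
      = (1/8)[(16) + (-8) + (0) + (0) + (0)] = 8/8 = 1
Dimension check: dim(rho) = sum (mult * dim) = 3*1 + 2*1 + 0*1 + 1*1 + 1*2 = 8 = chi_rho(e) = 8.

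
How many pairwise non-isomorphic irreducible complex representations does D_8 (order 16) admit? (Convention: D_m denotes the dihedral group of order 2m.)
7

Argument: The number of irreducible complex representations of a finite group equals its number of conjugacy classes. D_8 has 7 conjugacy classes (n/2 + 3 for n even), so D_8 (order 16) has exactly 7 irreducible complex representations.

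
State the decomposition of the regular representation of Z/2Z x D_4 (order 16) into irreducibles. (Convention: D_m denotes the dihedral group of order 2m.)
Each irreducible V_i of dimension d_i appears with multiplicity d_i, i.e. rho_reg = (direct sum over all irreducibles V_i) d_i V_i. The irreducible dimensions for Z/2Z x D_4 are 1, 1, 1, 1, 1, 1, 1, 1, 2, 2: 8 irreducibles of dimension 1, each with multiplicity 1; 2 irreducibles of dimension 2, each with multiplicity 2. Total dimension 8*1*1 + 2*2*2 = 16 = |G|.

Justification: General theorem: in the regular representation of a finite group G, each irreducible appears with multiplicity equal to its dimension. Check: dim(rho_reg) = sum d_i^2 = 1 + 1 + 1 + 1 + 1 + 1 + 1 + 1 + 4 + 4 = 16 = |G|.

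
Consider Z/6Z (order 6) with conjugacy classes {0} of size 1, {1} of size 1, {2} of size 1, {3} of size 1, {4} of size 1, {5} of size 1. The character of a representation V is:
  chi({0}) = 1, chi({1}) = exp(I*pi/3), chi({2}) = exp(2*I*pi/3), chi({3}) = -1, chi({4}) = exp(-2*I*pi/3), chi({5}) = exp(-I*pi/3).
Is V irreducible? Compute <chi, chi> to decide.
Irreducible: <chi, chi> = 1.

Explanation: <chi, chi> = (1/|G|) sum_C |C| * |chi(C)|^2 = (1/6)[1*|1|^2 + 1*|exp(I*pi/3)|^2 + 1*|exp(2*I*pi/3)|^2 + 1*|-1|^2 + 1*|exp(-2*I*pi/3)|^2 + 1*|exp(-I*pi/3)|^2]
  = (1/6)[(1) + (1) + (1) + (1) + (1) + (1)] = 6/6 = 1.
(Exp terms are combined using exp(i*s)*conj(exp(i*t)) = exp(i*(s-t)), and sums of them are collapsed using the identity that for every m > 1 the m distinct m-th roots of unity sum to 0, e.g. 1 + exp(2*I*pi/3) + exp(-2*I*pi/3) = 0.)
A character is irreducible iff <chi, chi> = 1, so this representation is irreducible.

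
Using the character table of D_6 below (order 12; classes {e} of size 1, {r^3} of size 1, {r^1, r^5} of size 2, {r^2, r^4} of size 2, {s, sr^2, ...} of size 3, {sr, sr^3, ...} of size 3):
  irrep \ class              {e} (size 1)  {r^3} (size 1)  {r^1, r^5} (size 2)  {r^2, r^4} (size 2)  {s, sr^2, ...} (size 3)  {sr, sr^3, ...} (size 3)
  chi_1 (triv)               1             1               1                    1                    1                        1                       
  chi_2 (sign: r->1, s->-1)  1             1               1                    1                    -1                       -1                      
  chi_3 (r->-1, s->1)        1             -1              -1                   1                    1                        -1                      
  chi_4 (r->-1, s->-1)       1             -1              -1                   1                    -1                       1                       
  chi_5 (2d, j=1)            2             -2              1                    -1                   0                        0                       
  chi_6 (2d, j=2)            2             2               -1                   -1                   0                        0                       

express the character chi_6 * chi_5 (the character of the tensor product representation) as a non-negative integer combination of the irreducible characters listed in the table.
chi_6 tensor chi_5 = chi_3 + chi_4 + chi_5 (all other irreducibles have multiplicity 0).

Proof sketch: The character of a tensor product is the pointwise product (chi_6 * chi_5)(C) = chi_6(C) * chi_5(C):
  {e}: (2)*(2), {r^3}: (2)*(-2), {r^1, r^5}: (-1)*(1), {r^2, r^4}: (-1)*(-1), {s, sr^2, ...}: (0)*(0), {sr, sr^3, ...}: (0)*(0)
so (chi_6 * chi_5) takes values
  {e} -> 4, {r^3} -> -4, {r^1, r^5} -> -1, {r^2, r^4} -> 1, {s, sr^2, ...} -> 0, {sr, sr^3, ...} -> 0.
Now take the inner product of this character with each irreducible chi from the table, <chi_6*chi_5, chi> = (1/12) sum_C |C| (chi_6*chi_5)(C) conj(chi(C)):
  <chi_6*chi_5, chi_1> = (1/12)[1*(4)*conj(1) + 1*(-4)*conj(1) + 2*(-1)*conj(1) + 2*(1)*conj(1) + 3*(0)*conj(1) + 3*(0)*conj(1)]
      = (1/12)[(4) + (-4) + (-2) + (2) + (0) + (0)] = 0/12 = 0
  <chi_6*chi_5, chi_2> = (1/12)[1*(4)*conj(1) + 1*(-4)*conj(1) + 2*(-1)*conj(1) + 2*(1)*conj(1) + 3*(0)*conj(-1) + 3*(0)*conj(-1)]
      = (1/12)[(4) + (-4) + (-2) + (2) + (0) + (0)] = 0/12 = 0
  <chi_6*chi_5, chi_3> = (1/12)[1*(4)*conj(1) + 1*(-4)*conj(-1) + 2*(-1)*conj(-1) + 2*(1)*conj(1) + 3*(0)*conj(1) + 3*(0)*conj(-1)]
      = (1/12)[(4) + (4) + (2) + (2) + (0) + (0)] = 12/12 = 1
  <chi_6*chi_5, chi_4> = (1/12)[1*(4)*conj(1) + 1*(-4)*conj(-1) + 2*(-1)*conj(-1) + 2*(1)*conj(1) + 3*(0)*conj(-1) + 3*(0)*conj(1)]
      = (1/12)[(4) + (4) + (2) + (2) + (0) + (0)] = 12/12 = 1
  <chi_6*chi_5, chi_5> = (1/12)[1*(4)*conj(2) + 1*(-4)*conj(-2) + 2*(-1)*conj(1) + 2*(1)*conj(-1) + 3*(0)*conj(0) + 3*(0)*conj(0)]
      = (1/12)[(8) + (8) + (-2) + (-2) + (0) + (0)] = 12/12 = 1
  <chi_6*chi_5, chi_6> = (1/12)[1*(4)*conj(2) + 1*(-4)*conj(2) + 2*(-1)*conj(-1) + 2*(1)*conj(-1) + 3*(0)*conj(0) + 3*(0)*conj(0)]
      = (1/12)[(8) + (-8) + (2) + (-2) + (0) + (0)] = 0/12 = 0
Hence the multiplicities are chi_3: 1, chi_4: 1, chi_5: 1. Dimension check: dim(chi_6)*dim(chi_5) = 2*2 = 4 and sum (mult * dim) = 1*1 + 1*1 + 1*2 = 4.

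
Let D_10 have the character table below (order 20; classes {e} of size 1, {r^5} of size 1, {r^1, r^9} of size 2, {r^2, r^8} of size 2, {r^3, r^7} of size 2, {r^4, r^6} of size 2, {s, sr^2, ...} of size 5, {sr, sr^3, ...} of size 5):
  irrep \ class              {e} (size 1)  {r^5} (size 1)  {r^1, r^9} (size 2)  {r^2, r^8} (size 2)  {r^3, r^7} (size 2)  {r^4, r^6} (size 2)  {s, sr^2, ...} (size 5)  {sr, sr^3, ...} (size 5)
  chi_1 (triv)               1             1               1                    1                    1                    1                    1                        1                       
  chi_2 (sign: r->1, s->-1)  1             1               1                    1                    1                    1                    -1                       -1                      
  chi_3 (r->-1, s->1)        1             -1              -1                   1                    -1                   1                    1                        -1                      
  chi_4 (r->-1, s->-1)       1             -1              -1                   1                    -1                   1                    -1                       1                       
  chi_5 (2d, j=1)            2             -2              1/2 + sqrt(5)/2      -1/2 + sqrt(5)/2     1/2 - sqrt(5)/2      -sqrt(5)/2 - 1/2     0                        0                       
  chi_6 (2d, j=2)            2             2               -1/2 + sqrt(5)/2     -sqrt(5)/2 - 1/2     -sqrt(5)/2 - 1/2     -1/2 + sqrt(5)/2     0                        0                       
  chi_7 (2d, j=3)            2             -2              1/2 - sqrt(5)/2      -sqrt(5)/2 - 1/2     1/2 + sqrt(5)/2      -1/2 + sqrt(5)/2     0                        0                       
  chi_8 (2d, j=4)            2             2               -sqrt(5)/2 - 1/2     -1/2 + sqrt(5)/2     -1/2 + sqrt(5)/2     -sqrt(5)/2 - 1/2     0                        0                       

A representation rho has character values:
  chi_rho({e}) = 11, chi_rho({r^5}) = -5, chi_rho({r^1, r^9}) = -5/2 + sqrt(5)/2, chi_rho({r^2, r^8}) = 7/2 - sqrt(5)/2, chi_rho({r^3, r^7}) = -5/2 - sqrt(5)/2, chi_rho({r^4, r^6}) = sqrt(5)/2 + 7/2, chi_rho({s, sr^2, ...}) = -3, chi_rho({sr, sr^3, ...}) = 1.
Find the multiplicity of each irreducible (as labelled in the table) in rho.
Multiplicities: chi_1: 0, chi_2: 1, chi_3: 1, chi_4: 3, chi_5: 1, chi_6: 1, chi_7: 1, chi_8: 0.

Justification: Use <chi_rho, chi> = (1/|G|) sum_C |C| * chi_rho(C) * conj(chi(C)) with |G| = 20 for each irreducible chi in the table:
  <chi_rho, chi_1> = (1/20)[1*(11)*conj(1) + 1*(-5)*conj(1) + 2*(-5/2 + sqrt(5)/2)*conj(1) + 2*(7/2 - sqrt(5)/2)*conj(1) + 2*(-5/2 - sqrt(5)/2)*conj(1) + 2*(sqrt(5)/2 + 7/2)*conj(1) + 5*(-3)*conj(1) + 5*(1)*conj(1)]
      = (1/20)[(11) + (-5) + (-5 + sqrt(5)) + (7 - sqrt(5)) + (-5 - sqrt(5)) + (sqrt(5) + 7) + (-15) + (5)] = 0/20 = 0
  <chi_rho, chi_2> = (1/20)[1*(11)*conj(1) + 1*(-5)*conj(1) + 2*(-5/2 + sqrt(5)/2)*conj(1) + 2*(7/2 - sqrt(5)/2)*conj(1) + 2*(-5/2 - sqrt(5)/2)*conj(1) + 2*(sqrt(5)/2 + 7/2)*conj(1) + 5*(-3)*conj(-1) + 5*(1)*conj(-1)]
      = (1/20)[(11) + (-5) + (-5 + sqrt(5)) + (7 - sqrt(5)) + (-5 - sqrt(5)) + (sqrt(5) + 7) + (15) + (-5)] = 20/20 = 1
  <chi_rho, chi_3> = (1/20)[1*(11)*conj(1) + 1*(-5)*conj(-1) + 2*(-5/2 + sqrt(5)/2)*conj(-1) + 2*(7/2 - sqrt(5)/2)*conj(1) + 2*(-5/2 - sqrt(5)/2)*conj(-1) + 2*(sqrt(5)/2 + 7/2)*conj(1) + 5*(-3)*conj(1) + 5*(1)*conj(-1)]
      = (1/20)[(11) + (5) + (5 - sqrt(5)) + (7 - sqrt(5)) + (sqrt(5) + 5) + (sqrt(5) + 7) + (-15) + (-5)] = 20/20 = 1
  <chi_rho, chi_4> = (1/20)[1*(11)*conj(1) + 1*(-5)*conj(-1) + 2*(-5/2 + sqrt(5)/2)*conj(-1) + 2*(7/2 - sqrt(5)/2)*conj(1) + 2*(-5/2 - sqrt(5)/2)*conj(-1) + 2*(sqrt(5)/2 + 7/2)*conj(1) + 5*(-3)*conj(-1) + 5*(1)*conj(1)]
      = (1/20)[(11) + (5) + (5 - sqrt(5)) + (7 - sqrt(5)) + (sqrt(5) + 5) + (sqrt(5) + 7) + (15) + (5)] = 60/20 = 3
  <chi_rho, chi_5> = (1/20)[1*(11)*conj(2) + 1*(-5)*conj(-2) + 2*(-5/2 + sqrt(5)/2)*conj(1/2 + sqrt(5)/2) + 2*(7/2 - sqrt(5)/2)*conj(-1/2 + sqrt(5)/2) + 2*(-5/2 - sqrt(5)/2)*conj(1/2 - sqrt(5)/2) + 2*(sqrt(5)/2 + 7/2)*conj(-sqrt(5)/2 - 1/2) + 5*(-3)*conj(0) + 5*(1)*conj(0)]
      = (1/20)[(22) + (10) + (-2*sqrt(5)) + (-6 + 4*sqrt(5)) + (2*sqrt(5)) + (-4*sqrt(5) - 6) + (0) + (0)] = 20/20 = 1
  <chi_rho, chi_6> = (1/20)[1*(11)*conj(2) + 1*(-5)*conj(2) + 2*(-5/2 + sqrt(5)/2)*conj(-1/2 + sqrt(5)/2) + 2*(7/2 - sqrt(5)/2)*conj(-sqrt(5)/2 - 1/2) + 2*(-5/2 - sqrt(5)/2)*conj(-sqrt(5)/2 - 1/2) + 2*(sqrt(5)/2 + 7/2)*conj(-1/2 + sqrt(5)/2) + 5*(-3)*conj(0) + 5*(1)*conj(0)]
      = (1/20)[(22) + (-10) + (5 - 3*sqrt(5)) + (-3*sqrt(5) - 1) + (5 + 3*sqrt(5)) + (-1 + 3*sqrt(5)) + (0) + (0)] = 20/20 = 1
  <chi_rho, chi_7> = (1/20)[1*(11)*conj(2) + 1*(-5)*conj(-2) + 2*(-5/2 + sqrt(5)/2)*conj(1/2 - sqrt(5)/2) + 2*(7/2 - sqrt(5)/2)*conj(-sqrt(5)/2 - 1/2) + 2*(-5/2 - sqrt(5)/2)*conj(1/2 + sqrt(5)/2) + 2*(sqrt(5)/2 + 7/2)*conj(-1/2 + sqrt(5)/2) + 5*(-3)*conj(0) + 5*(1)*conj(0)]
      = (1/20)[(22) + (10) + (-5 + 3*sqrt(5)) + (-3*sqrt(5) - 1) + (-3*sqrt(5) - 5) + (-1 + 3*sqrt(5)) + (0) + (0)] = 20/20 = 1
  <chi_rho, chi_8> = (1/20)[1*(11)*conj(2) + 1*(-5)*conj(2) + 2*(-5/2 + sqrt(5)/2)*conj(-sqrt(5)/2 - 1/2) + 2*(7/2 - sqrt(5)/2)*conj(-1/2 + sqrt(5)/2) + 2*(-5/2 - sqrt(5)/2)*conj(-1/2 + sqrt(5)/2) + 2*(sqrt(5)/2 + 7/2)*conj(-sqrt(5)/2 - 1/2) + 5*(-3)*conj(0) + 5*(1)*conj(0)]
      = (1/20)[(22) + (-10) + (2*sqrt(5)) + (-6 + 4*sqrt(5)) + (-2*sqrt(5)) + (-4*sqrt(5) - 6) + (0) + (0)] = 0/20 = 0
Dimension check: dim(rho) = sum (mult * dim) = 0*1 + 1*1 + 1*1 + 3*1 + 1*2 + 1*2 + 1*2 + 0*2 = 11 = chi_rho(e) = 11.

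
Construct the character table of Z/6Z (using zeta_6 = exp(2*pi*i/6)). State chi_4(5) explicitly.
Character table of Z/6Z (irreps indexed chi_0,...,chi_5 with chi_k(m) = zeta_6^(k*m), zeta_6 = exp(2*pi*i/6)):
  irrep \ class  {0} (size 1)  {1} (size 1)    {2} (size 1)    {3} (size 1)  {4} (size 1)    {5} (size 1)  
  chi_0          1             1               1               1             1               1             
  chi_1          1             exp(I*pi/3)     exp(2*I*pi/3)   -1            exp(-2*I*pi/3)  exp(-I*pi/3)  
  chi_2          1             exp(2*I*pi/3)   exp(-2*I*pi/3)  1             exp(2*I*pi/3)   exp(-2*I*pi/3)
  chi_3          1             -1              1               -1            1               -1            
  chi_4          1             exp(-2*I*pi/3)  exp(2*I*pi/3)   1             exp(-2*I*pi/3)  exp(2*I*pi/3) 
  chi_5          1             exp(-I*pi/3)    exp(-2*I*pi/3)  -1            exp(2*I*pi/3)   exp(I*pi/3)   

Spot check: chi_4(5) = zeta_6^(4*5) = zeta_6^20 = exp(2*I*pi/3).

Solution. Z/6Z is abelian, so all 6 irreducible complex representations are 1-dimensional. They are given by chi_k(m) = zeta_6^(k*m) for k = 0,...,5. Row orthogonality: sum_m chi_k(m) conj(chi_l(m)) = 6 * [k = l].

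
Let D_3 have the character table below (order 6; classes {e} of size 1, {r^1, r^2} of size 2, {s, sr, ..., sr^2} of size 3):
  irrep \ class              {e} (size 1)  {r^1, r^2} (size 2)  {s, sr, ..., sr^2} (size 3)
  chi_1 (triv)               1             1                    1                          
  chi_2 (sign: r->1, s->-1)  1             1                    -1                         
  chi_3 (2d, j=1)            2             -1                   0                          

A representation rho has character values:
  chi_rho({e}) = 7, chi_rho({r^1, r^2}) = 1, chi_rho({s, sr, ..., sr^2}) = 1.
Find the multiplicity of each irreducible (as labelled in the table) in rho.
Multiplicities: chi_1: 2, chi_2: 1, chi_3: 2.

Explanation: Use <chi_rho, chi> = (1/|G|) sum_C |C| * chi_rho(C) * conj(chi(C)) with |G| = 6 for each irreducible chi in the table:
  <chi_rho, chi_1> = (1/6)[1*(7)*conj(1) + 2*(1)*conj(1) + 3*(1)*conj(1)]
      = (1/6)[(7) + (2) + (3)] = 12/6 = 2
  <chi_rho, chi_2> = (1/6)[1*(7)*conj(1) + 2*(1)*conj(1) + 3*(1)*conj(-1)]
      = (1/6)[(7) + (2) + (-3)] = 6/6 = 1
  <chi_rho, chi_3> = (1/6)[1*(7)*conj(2) + 2*(1)*conj(-1) + 3*(1)*conj(0)]
      = (1/6)[(14) + (-2) + (0)] = 12/6 = 2
Dimension check: dim(rho) = sum (mult * dim) = 2*1 + 1*1 + 2*2 = 7 = chi_rho(e) = 7.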